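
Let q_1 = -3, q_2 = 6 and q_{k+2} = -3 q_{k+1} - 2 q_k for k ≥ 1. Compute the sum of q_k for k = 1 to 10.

1023

q_3 = -3(6) - 2(-3) = -12
q_4 = -3(-12) - 2(6) = 24
q_5 = -3(24) - 2(-12) = -48
q_6 = -3(-48) - 2(24) = 96
q_7 = -3(96) - 2(-48) = -192
q_8 = -3(-192) - 2(96) = 384
q_9 = -3(384) - 2(-192) = -768
q_{10} = -3(-768) - 2(384) = 1536
Sum = (-3) + 6 + (-12) + 24 + (-48) + 96 + (-192) + 384 + (-768) + 1536 = 1023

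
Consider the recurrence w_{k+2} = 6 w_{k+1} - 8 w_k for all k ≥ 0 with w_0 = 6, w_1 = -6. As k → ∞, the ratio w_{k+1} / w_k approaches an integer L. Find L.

4

The characteristic equation is r^2 - 6r + 8 = 0, which factors as (r - 4)(r - 2) = 0.
So the roots are 4 and 2. Since |4| > |2| and the coefficient of 4^k is non-zero, the ratio tends to 4.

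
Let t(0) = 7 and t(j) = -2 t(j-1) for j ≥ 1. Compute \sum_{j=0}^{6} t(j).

301

t(1) = -2(7) = -14
t(2) = -2(-14) = 28
t(3) = -2(28) = -56
t(4) = -2(-56) = 112
t(5) = -2(112) = -224
t(6) = -2(-224) = 448
Sum = 7 + (-14) + 28 + (-56) + 112 + (-224) + 448 = 301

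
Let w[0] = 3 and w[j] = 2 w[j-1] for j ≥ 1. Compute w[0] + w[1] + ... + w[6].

w[1] = 2·3 = 6
w[2] = 2·6 = 12
w[3] = 2·12 = 24
w[4] = 2·24 = 48
w[5] = 2·48 = 96
w[6] = 2·96 = 192
Sum = 3 + 6 + 12 + 24 + 48 + 96 + 192 = 381

381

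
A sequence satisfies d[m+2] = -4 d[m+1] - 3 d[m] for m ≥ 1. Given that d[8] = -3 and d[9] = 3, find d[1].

Rearranging, d[m-2] = (d[m] + 4 d[m-1]) / -3.
d[7] = (3 + 4*(-3)) / -3 = -9/-3 = 3
d[6] = (-3 + 4*3) / -3 = 9/-3 = -3
d[5] = (3 + 4*(-3)) / -3 = -9/-3 = 3
d[4] = (-3 + 4*3) / -3 = 9/-3 = -3
d[3] = (3 + 4*(-3)) / -3 = -9/-3 = 3
d[2] = (-3 + 4*3) / -3 = 9/-3 = -3
d[1] = (3 + 4*(-3)) / -3 = -9/-3 = 3

3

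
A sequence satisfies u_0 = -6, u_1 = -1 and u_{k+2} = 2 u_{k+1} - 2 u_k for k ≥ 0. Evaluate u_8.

-96

u_2 = 2(-1) - 2(-6) = 10
u_3 = 2(10) - 2(-1) = 22
u_4 = 2(22) - 2(10) = 24
u_5 = 2(24) - 2(22) = 4
u_6 = 2(4) - 2(24) = -40
u_7 = 2(-40) - 2(4) = -88
u_8 = 2(-88) - 2(-40) = -96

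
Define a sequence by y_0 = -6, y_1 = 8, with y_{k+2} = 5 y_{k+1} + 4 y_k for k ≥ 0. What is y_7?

115952

y_2 = 5(8) + 4(-6) = 16
y_3 = 5(16) + 4(8) = 112
y_4 = 5(112) + 4(16) = 624
y_5 = 5(624) + 4(112) = 3568
y_6 = 5(3568) + 4(624) = 20336
y_7 = 5(20336) + 4(3568) = 115952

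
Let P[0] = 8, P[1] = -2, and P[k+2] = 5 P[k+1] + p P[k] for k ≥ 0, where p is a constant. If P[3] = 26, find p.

P[2] = -10 + 8p
P[3] = -50 + 38p
So -50 + 38p = 26, giving p = 2.

2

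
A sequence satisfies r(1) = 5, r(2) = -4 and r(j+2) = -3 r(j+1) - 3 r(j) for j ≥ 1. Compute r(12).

-2673

r(3) = -3(-4) - 3(5) = -3
r(4) = -3(-3) - 3(-4) = 21
r(5) = -3(21) - 3(-3) = -54
r(6) = -3(-54) - 3(21) = 99
r(7) = -3(99) - 3(-54) = -135
r(8) = -3(-135) - 3(99) = 108
r(9) = -3(108) - 3(-135) = 81
r(10) = -3(81) - 3(108) = -567
r(11) = -3(-567) - 3(81) = 1458
r(12) = -3(1458) - 3(-567) = -2673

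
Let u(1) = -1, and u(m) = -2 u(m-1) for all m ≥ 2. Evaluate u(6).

32

u(2) = -2·(-1) = 2
u(3) = -2·2 = -4
u(4) = -2·(-4) = 8
u(5) = -2·8 = -16
u(6) = -2·(-16) = 32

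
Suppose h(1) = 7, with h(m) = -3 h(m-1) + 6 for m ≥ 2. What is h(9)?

36087

h(2) = -3·7 + 6 = -15
h(3) = -3·(-15) + 6 = 51
h(4) = -3·51 + 6 = -147
h(5) = -3·(-147) + 6 = 447
h(6) = -3·447 + 6 = -1335
h(7) = -3·(-1335) + 6 = 4011
h(8) = -3·4011 + 6 = -12027
h(9) = -3·(-12027) + 6 = 36087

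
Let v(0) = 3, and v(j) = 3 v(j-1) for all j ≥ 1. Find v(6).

v(1) = 3*3 = 9
v(2) = 3*9 = 27
v(3) = 3*27 = 81
v(4) = 3*81 = 243
v(5) = 3*243 = 729
v(6) = 3*729 = 2187

2187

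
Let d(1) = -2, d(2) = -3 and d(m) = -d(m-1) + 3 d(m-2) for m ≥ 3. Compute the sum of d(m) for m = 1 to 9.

-8

d(3) = -(-3) + 3*(-2) = -3
d(4) = -(-3) + 3*(-3) = -6
d(5) = -(-6) + 3*(-3) = -3
d(6) = -(-3) + 3*(-6) = -15
d(7) = -(-15) + 3*(-3) = 6
d(8) = -6 + 3*(-15) = -51
d(9) = -(-51) + 3*6 = 69
Sum = (-2) + (-3) + (-3) + (-6) + (-3) + (-15) + 6 + (-51) + 69 = -8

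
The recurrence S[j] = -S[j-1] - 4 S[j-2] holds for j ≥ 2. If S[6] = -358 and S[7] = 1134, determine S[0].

8

Rearranging, S[j-2] = (S[j] + S[j-1]) / -4.
S[5] = (1134 + (-358)) / -4 = 776/-4 = -194
S[4] = (-358 + (-194)) / -4 = -552/-4 = 138
S[3] = (-194 + 138) / -4 = -56/-4 = 14
S[2] = (138 + 14) / -4 = 152/-4 = -38
S[1] = (14 + (-38)) / -4 = -24/-4 = 6
S[0] = (-38 + 6) / -4 = -32/-4 = 8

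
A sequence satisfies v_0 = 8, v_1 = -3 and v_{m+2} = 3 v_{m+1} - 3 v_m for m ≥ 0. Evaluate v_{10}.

v_2 = 3*(-3) - 3*8 = -33
v_3 = 3*(-33) - 3*(-3) = -90
v_4 = 3*(-90) - 3*(-33) = -171
v_5 = 3*(-171) - 3*(-90) = -243
v_6 = 3*(-243) - 3*(-171) = -216
v_7 = 3*(-216) - 3*(-243) = 81
v_8 = 3*81 - 3*(-216) = 891
v_9 = 3*891 - 3*81 = 2430
v_{10} = 3*2430 - 3*891 = 4617

4617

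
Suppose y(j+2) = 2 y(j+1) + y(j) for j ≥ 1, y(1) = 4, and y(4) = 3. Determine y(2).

-1

Let y(2) = z.
y(3) = 4 + 2z
y(4) = 8 + 5z
So 8 + 5z = 3, giving z = -1.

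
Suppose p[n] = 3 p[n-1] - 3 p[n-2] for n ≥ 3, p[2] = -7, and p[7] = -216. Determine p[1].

Let p[1] = x.
p[3] = -21 - 3x
p[4] = -42 - 9x
p[5] = -63 - 18x
p[6] = -63 - 27x
p[7] = -27x
So -27x = -216, giving x = 8.

8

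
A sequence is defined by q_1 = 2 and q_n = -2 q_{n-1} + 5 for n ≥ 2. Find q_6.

q_2 = -2*2 + 5 = 1
q_3 = -2*1 + 5 = 3
q_4 = -2*3 + 5 = -1
q_5 = -2*(-1) + 5 = 7
q_6 = -2*7 + 5 = -9

-9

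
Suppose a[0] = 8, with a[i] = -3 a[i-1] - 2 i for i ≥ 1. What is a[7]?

-18320

a[1] = -3·8 - 2 = -26
a[2] = -3·(-26) - 4 = 74
a[3] = -3·74 - 6 = -228
a[4] = -3·(-228) - 8 = 676
a[5] = -3·676 - 10 = -2038
a[6] = -3·(-2038) - 12 = 6102
a[7] = -3·6102 - 14 = -18320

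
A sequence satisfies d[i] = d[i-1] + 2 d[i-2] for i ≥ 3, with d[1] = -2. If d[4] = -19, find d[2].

-5

Let d[2] = y.
d[3] = -4 + y
d[4] = -4 + 3y
So -4 + 3y = -19, giving y = -5.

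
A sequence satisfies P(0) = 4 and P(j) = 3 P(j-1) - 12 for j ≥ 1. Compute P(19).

-2324522928

The fixed point is -12/(1 - 3) = 6, so P(j) - 6 = 3(P(j-1) - 6).
Hence P(j) = -2·3^j + 6.
P(19) = -2·3^{19} + 6 = -2·1162261467 + 6 = -2324522928.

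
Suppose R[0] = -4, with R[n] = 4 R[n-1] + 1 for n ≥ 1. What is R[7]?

R[1] = 4*(-4) + 1 = -15
R[2] = 4*(-15) + 1 = -59
R[3] = 4*(-59) + 1 = -235
R[4] = 4*(-235) + 1 = -939
R[5] = 4*(-939) + 1 = -3755
R[6] = 4*(-3755) + 1 = -15019
R[7] = 4*(-15019) + 1 = -60075

-60075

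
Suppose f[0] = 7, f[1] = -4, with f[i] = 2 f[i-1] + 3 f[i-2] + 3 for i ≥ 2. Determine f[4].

f[2] = 2*(-4) + 3*7 + 3 = 16
f[3] = 2*16 + 3*(-4) + 3 = 23
f[4] = 2*23 + 3*16 + 3 = 97

97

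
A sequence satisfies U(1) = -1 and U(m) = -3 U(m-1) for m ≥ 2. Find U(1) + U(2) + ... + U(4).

U(2) = -3(-1) = 3
U(3) = -3(3) = -9
U(4) = -3(-9) = 27
Sum = (-1) + 3 + (-9) + 27 = 20

20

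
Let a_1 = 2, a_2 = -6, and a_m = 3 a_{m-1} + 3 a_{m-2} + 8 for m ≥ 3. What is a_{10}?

-54790

a_3 = 3*(-6) + 3*2 + 8 = -4
a_4 = 3*(-4) + 3*(-6) + 8 = -22
a_5 = 3*(-22) + 3*(-4) + 8 = -70
a_6 = 3*(-70) + 3*(-22) + 8 = -268
a_7 = 3*(-268) + 3*(-70) + 8 = -1006
a_8 = 3*(-1006) + 3*(-268) + 8 = -3814
a_9 = 3*(-3814) + 3*(-1006) + 8 = -14452
a_{10} = 3*(-14452) + 3*(-3814) + 8 = -54790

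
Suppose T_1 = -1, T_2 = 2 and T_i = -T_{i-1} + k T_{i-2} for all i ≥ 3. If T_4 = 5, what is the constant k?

1

T_3 = -2 - k
T_4 = 2 + 3k
So 2 + 3k = 5, giving k = 1.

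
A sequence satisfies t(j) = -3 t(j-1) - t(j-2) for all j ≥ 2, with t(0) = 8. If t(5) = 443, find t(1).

Let t(1) = y.
t(2) = -8 - 3y
t(3) = 24 + 8y
t(4) = -64 - 21y
t(5) = 168 + 55y
So 168 + 55y = 443, giving y = 5.

5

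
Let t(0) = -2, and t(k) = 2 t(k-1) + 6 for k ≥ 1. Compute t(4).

t(1) = 2(-2) + 6 = 2
t(2) = 2(2) + 6 = 10
t(3) = 2(10) + 6 = 26
t(4) = 2(26) + 6 = 58

58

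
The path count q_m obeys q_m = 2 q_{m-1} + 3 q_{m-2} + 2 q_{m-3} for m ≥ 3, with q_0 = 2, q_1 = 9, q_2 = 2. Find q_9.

29553

q_3 = 2·2 + 3·9 + 2·2 = 35
q_4 = 2·35 + 3·2 + 2·9 = 94
q_5 = 2·94 + 3·35 + 2·2 = 297
q_6 = 2·297 + 3·94 + 2·35 = 946
q_7 = 2·946 + 3·297 + 2·94 = 2971
q_8 = 2·2971 + 3·946 + 2·297 = 9374
q_9 = 2·9374 + 3·2971 + 2·946 = 29553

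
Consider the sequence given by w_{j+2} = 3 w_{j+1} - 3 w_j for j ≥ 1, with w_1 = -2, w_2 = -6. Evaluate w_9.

324

w_3 = 3*(-6) - 3*(-2) = -12
w_4 = 3*(-12) - 3*(-6) = -18
w_5 = 3*(-18) - 3*(-12) = -18
w_6 = 3*(-18) - 3*(-18) = 0
w_7 = 3*0 - 3*(-18) = 54
w_8 = 3*54 - 3*0 = 162
w_9 = 3*162 - 3*54 = 324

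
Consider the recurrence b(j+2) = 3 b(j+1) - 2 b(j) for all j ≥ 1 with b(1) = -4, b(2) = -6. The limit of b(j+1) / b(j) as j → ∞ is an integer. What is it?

2

The characteristic equation is r^2 - 3r + 2 = 0, which factors as (r - 2)(r - 1) = 0.
So the roots are 2 and 1. Since |2| > |1| and the coefficient of 2^j is non-zero, the ratio tends to 2.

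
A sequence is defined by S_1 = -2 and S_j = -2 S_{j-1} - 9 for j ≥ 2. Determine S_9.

253

S_2 = -2(-2) - 9 = -5
S_3 = -2(-5) - 9 = 1
S_4 = -2(1) - 9 = -11
S_5 = -2(-11) - 9 = 13
S_6 = -2(13) - 9 = -35
S_7 = -2(-35) - 9 = 61
S_8 = -2(61) - 9 = -131
S_9 = -2(-131) - 9 = 253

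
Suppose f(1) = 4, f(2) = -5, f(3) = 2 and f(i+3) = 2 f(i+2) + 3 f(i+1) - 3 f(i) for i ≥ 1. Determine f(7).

f(4) = 2*2 + 3*(-5) - 3*4 = -23
f(5) = 2*(-23) + 3*2 - 3*(-5) = -25
f(6) = 2*(-25) + 3*(-23) - 3*2 = -125
f(7) = 2*(-125) + 3*(-25) - 3*(-23) = -256

-256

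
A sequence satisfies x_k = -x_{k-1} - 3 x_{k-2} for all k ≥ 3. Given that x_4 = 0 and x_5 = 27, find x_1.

Rearranging, x_{k-2} = (x_k + x_{k-1}) / -3.
x_3 = (27 + 0) / -3 = 27/-3 = -9
x_2 = (0 + (-9)) / -3 = -9/-3 = 3
x_1 = (-9 + 3) / -3 = -6/-3 = 2

2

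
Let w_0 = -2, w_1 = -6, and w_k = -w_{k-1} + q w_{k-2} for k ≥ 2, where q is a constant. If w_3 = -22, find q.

4

w_2 = 6 - 2q
w_3 = -6 - 4q
So -6 - 4q = -22, giving q = 4.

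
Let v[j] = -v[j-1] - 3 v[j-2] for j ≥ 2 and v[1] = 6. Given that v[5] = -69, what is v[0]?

Let v[0] = z.
v[2] = -6 - 3z
v[3] = -12 + 3z
v[4] = 30 + 6z
v[5] = 6 - 15z
So 6 - 15z = -69, giving z = 5.

5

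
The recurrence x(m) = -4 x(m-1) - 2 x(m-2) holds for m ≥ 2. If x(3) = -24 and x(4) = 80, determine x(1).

Rearranging, x(m-2) = (x(m) + 4 x(m-1)) / -2.
x(2) = (80 + 4*(-24)) / -2 = -16/-2 = 8
x(1) = (-24 + 4*8) / -2 = 8/-2 = -4

-4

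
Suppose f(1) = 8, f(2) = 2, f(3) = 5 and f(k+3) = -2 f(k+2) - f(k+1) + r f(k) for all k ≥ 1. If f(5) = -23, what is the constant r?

3

f(4) = -12 + 8r
f(5) = 19 - 14r
So 19 - 14r = -23, giving r = 3.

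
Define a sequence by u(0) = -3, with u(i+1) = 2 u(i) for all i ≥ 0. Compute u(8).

-768

u(1) = 2·(-3) = -6
u(2) = 2·(-6) = -12
u(3) = 2·(-12) = -24
u(4) = 2·(-24) = -48
u(5) = 2·(-48) = -96
u(6) = 2·(-96) = -192
u(7) = 2·(-192) = -384
u(8) = 2·(-384) = -768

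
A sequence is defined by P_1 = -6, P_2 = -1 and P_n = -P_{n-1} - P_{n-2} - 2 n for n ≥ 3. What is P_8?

P_3 = -(-1) - (-6) - 6 = 1
P_4 = -1 - (-1) - 8 = -8
P_5 = -(-8) - 1 - 10 = -3
P_6 = -(-3) - (-8) - 12 = -1
P_7 = -(-1) - (-3) - 14 = -10
P_8 = -(-10) - (-1) - 16 = -5

-5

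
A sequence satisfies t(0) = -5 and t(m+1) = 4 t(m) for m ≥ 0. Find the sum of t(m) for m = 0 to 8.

-436905

t(1) = 4·(-5) = -20
t(2) = 4·(-20) = -80
t(3) = 4·(-80) = -320
t(4) = 4·(-320) = -1280
t(5) = 4·(-1280) = -5120
t(6) = 4·(-5120) = -20480
t(7) = 4·(-20480) = -81920
t(8) = 4·(-81920) = -327680
Sum = (-5) + (-20) + (-80) + (-320) + (-1280) + (-5120) + (-20480) + (-81920) + (-327680) = -436905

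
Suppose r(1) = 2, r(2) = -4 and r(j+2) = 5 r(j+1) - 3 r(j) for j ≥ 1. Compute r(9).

r(3) = 5*(-4) - 3*2 = -26
r(4) = 5*(-26) - 3*(-4) = -118
r(5) = 5*(-118) - 3*(-26) = -512
r(6) = 5*(-512) - 3*(-118) = -2206
r(7) = 5*(-2206) - 3*(-512) = -9494
r(8) = 5*(-9494) - 3*(-2206) = -40852
r(9) = 5*(-40852) - 3*(-9494) = -175778

-175778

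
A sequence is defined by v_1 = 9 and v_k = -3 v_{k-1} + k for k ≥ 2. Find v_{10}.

v_2 = -3*9 + 2 = -25
v_3 = -3*(-25) + 3 = 78
v_4 = -3*78 + 4 = -230
v_5 = -3*(-230) + 5 = 695
v_6 = -3*695 + 6 = -2079
v_7 = -3*(-2079) + 7 = 6244
v_8 = -3*6244 + 8 = -18724
v_9 = -3*(-18724) + 9 = 56181
v_{10} = -3*56181 + 10 = -168533

-168533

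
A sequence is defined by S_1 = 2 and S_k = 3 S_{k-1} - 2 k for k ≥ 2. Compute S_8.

-1084

S_2 = 3(2) - 4 = 2
S_3 = 3(2) - 6 = 0
S_4 = 3(0) - 8 = -8
S_5 = 3(-8) - 10 = -34
S_6 = 3(-34) - 12 = -114
S_7 = 3(-114) - 14 = -356
S_8 = 3(-356) - 16 = -1084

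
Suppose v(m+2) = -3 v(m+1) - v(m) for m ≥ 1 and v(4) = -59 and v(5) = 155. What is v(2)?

-7

Rearranging, v(m-2) = -(v(m) + 3 v(m-1)).
v(3) = -(155 + 3(-59)) = 22
v(2) = -(-59 + 3(22)) = -7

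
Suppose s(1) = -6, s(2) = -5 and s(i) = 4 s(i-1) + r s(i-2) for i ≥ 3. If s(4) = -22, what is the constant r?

-2

s(3) = -20 - 6r
s(4) = -80 - 29r
So -80 - 29r = -22, giving r = -2.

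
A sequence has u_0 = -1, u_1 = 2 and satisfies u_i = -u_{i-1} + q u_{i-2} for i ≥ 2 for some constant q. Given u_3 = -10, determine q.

-4

u_2 = -2 - q
u_3 = 2 + 3q
So 2 + 3q = -10, giving q = -4.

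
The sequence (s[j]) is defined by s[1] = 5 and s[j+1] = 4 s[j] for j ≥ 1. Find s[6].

s[2] = 4·5 = 20
s[3] = 4·20 = 80
s[4] = 4·80 = 320
s[5] = 4·320 = 1280
s[6] = 4·1280 = 5120

5120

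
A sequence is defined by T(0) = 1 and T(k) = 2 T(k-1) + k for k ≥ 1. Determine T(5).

89

T(1) = 2(1) + 1 = 3
T(2) = 2(3) + 2 = 8
T(3) = 2(8) + 3 = 19
T(4) = 2(19) + 4 = 42
T(5) = 2(42) + 5 = 89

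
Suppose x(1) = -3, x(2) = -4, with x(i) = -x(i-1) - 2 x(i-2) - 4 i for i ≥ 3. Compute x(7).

-6

x(3) = -(-4) - 2*(-3) - 12 = -2
x(4) = -(-2) - 2*(-4) - 16 = -6
x(5) = -(-6) - 2*(-2) - 20 = -10
x(6) = -(-10) - 2*(-6) - 24 = -2
x(7) = -(-2) - 2*(-10) - 28 = -6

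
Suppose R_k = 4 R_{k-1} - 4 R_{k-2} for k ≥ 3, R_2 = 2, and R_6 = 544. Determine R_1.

-3

Let R_1 = y.
R_3 = 8 - 4y
R_4 = 24 - 16y
R_5 = 64 - 48y
R_6 = 160 - 128y
So 160 - 128y = 544, giving y = -3.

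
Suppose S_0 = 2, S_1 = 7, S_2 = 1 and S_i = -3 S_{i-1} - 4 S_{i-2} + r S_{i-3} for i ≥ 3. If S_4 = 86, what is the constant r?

S_3 = -31 + 2r
S_4 = 89 + r
So 89 + r = 86, giving r = -3.

-3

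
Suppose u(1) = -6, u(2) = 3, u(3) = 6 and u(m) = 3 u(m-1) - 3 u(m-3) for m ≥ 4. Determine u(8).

u(4) = 3*6 - 3*(-6) = 36
u(5) = 3*36 - 3*3 = 99
u(6) = 3*99 - 3*6 = 279
u(7) = 3*279 - 3*36 = 729
u(8) = 3*729 - 3*99 = 1890

1890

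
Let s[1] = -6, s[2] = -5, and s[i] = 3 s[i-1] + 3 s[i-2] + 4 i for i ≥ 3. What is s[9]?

-45981

s[3] = 3*(-5) + 3*(-6) + 12 = -21
s[4] = 3*(-21) + 3*(-5) + 16 = -62
s[5] = 3*(-62) + 3*(-21) + 20 = -229
s[6] = 3*(-229) + 3*(-62) + 24 = -849
s[7] = 3*(-849) + 3*(-229) + 28 = -3206
s[8] = 3*(-3206) + 3*(-849) + 32 = -12133
s[9] = 3*(-12133) + 3*(-3206) + 36 = -45981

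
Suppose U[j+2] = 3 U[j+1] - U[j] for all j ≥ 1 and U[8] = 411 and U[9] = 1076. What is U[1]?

Rearranging, U[j-2] = -(U[j] - 3 U[j-1]).
U[7] = -(1076 - 3*411) = 157
U[6] = -(411 - 3*157) = 60
U[5] = -(157 - 3*60) = 23
U[4] = -(60 - 3*23) = 9
U[3] = -(23 - 3*9) = 4
U[2] = -(9 - 3*4) = 3
U[1] = -(4 - 3*3) = 5

5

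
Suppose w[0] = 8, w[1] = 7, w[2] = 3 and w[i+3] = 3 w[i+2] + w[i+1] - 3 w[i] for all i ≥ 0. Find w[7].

-1358

w[3] = 3(3) + 7 - 3(8) = -8
w[4] = 3(-8) + 3 - 3(7) = -42
w[5] = 3(-42) + (-8) - 3(3) = -143
w[6] = 3(-143) + (-42) - 3(-8) = -447
w[7] = 3(-447) + (-143) - 3(-42) = -1358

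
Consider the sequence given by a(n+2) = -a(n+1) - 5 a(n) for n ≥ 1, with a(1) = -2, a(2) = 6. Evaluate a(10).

a(3) = -6 - 5*(-2) = 4
a(4) = -4 - 5*6 = -34
a(5) = -(-34) - 5*4 = 14
a(6) = -14 - 5*(-34) = 156
a(7) = -156 - 5*14 = -226
a(8) = -(-226) - 5*156 = -554
a(9) = -(-554) - 5*(-226) = 1684
a(10) = -1684 - 5*(-554) = 1086

1086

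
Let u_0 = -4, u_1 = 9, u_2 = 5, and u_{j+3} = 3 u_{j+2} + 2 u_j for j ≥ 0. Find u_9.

u_3 = 3*5 + 2*(-4) = 7
u_4 = 3*7 + 2*9 = 39
u_5 = 3*39 + 2*5 = 127
u_6 = 3*127 + 2*7 = 395
u_7 = 3*395 + 2*39 = 1263
u_8 = 3*1263 + 2*127 = 4043
u_9 = 3*4043 + 2*395 = 12919

12919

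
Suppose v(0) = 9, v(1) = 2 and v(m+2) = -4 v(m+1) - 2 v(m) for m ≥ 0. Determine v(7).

v(2) = -4·2 - 2·9 = -26
v(3) = -4·(-26) - 2·2 = 100
v(4) = -4·100 - 2·(-26) = -348
v(5) = -4·(-348) - 2·100 = 1192
v(6) = -4·1192 - 2·(-348) = -4072
v(7) = -4·(-4072) - 2·1192 = 13904

13904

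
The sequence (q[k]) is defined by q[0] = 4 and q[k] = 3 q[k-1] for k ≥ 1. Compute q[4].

324

q[1] = 3·4 = 12
q[2] = 3·12 = 36
q[3] = 3·36 = 108
q[4] = 3·108 = 324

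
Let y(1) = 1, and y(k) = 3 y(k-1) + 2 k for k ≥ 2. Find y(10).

y(2) = 3*1 + 4 = 7
y(3) = 3*7 + 6 = 27
y(4) = 3*27 + 8 = 89
y(5) = 3*89 + 10 = 277
y(6) = 3*277 + 12 = 843
y(7) = 3*843 + 14 = 2543
y(8) = 3*2543 + 16 = 7645
y(9) = 3*7645 + 18 = 22953
y(10) = 3*22953 + 20 = 68879

68879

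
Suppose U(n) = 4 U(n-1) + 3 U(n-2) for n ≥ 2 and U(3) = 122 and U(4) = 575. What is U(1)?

2

Rearranging, U(n-2) = (U(n) - 4 U(n-1)) / 3.
U(2) = (575 - 4(122)) / 3 = 87/3 = 29
U(1) = (122 - 4(29)) / 3 = 6/3 = 2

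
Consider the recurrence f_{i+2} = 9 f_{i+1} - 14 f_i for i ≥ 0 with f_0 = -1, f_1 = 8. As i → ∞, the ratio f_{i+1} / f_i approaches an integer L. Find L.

7

The characteristic equation is r^2 - 9r + 14 = 0, which factors as (r - 7)(r - 2) = 0.
So the roots are 7 and 2. Since |7| > |2| and the coefficient of 7^i is non-zero, the ratio tends to 7.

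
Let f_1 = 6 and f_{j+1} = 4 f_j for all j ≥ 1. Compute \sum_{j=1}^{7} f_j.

32766

f_2 = 4(6) = 24
f_3 = 4(24) = 96
f_4 = 4(96) = 384
f_5 = 4(384) = 1536
f_6 = 4(1536) = 6144
f_7 = 4(6144) = 24576
Sum = 6 + 24 + 96 + 384 + 1536 + 6144 + 24576 = 32766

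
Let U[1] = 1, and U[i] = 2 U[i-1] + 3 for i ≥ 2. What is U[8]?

509

U[2] = 2·1 + 3 = 5
U[3] = 2·5 + 3 = 13
U[4] = 2·13 + 3 = 29
U[5] = 2·29 + 3 = 61
U[6] = 2·61 + 3 = 125
U[7] = 2·125 + 3 = 253
U[8] = 2·253 + 3 = 509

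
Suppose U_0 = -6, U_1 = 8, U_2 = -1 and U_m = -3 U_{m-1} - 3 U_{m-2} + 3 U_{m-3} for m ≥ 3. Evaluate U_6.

U_3 = -3(-1) - 3(8) + 3(-6) = -39
U_4 = -3(-39) - 3(-1) + 3(8) = 144
U_5 = -3(144) - 3(-39) + 3(-1) = -318
U_6 = -3(-318) - 3(144) + 3(-39) = 405

405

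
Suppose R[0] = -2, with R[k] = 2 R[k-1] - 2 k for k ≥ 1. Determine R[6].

R[1] = 2(-2) - 2 = -6
R[2] = 2(-6) - 4 = -16
R[3] = 2(-16) - 6 = -38
R[4] = 2(-38) - 8 = -84
R[5] = 2(-84) - 10 = -178
R[6] = 2(-178) - 12 = -368

-368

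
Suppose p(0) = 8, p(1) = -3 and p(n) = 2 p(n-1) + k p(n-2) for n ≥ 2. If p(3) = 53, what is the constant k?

5

p(2) = -6 + 8k
p(3) = -12 + 13k
So -12 + 13k = 53, giving k = 5.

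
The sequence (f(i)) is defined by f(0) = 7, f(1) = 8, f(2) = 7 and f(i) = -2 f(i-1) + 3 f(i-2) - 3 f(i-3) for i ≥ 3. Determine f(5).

f(3) = -2(7) + 3(8) - 3(7) = -11
f(4) = -2(-11) + 3(7) - 3(8) = 19
f(5) = -2(19) + 3(-11) - 3(7) = -92

-92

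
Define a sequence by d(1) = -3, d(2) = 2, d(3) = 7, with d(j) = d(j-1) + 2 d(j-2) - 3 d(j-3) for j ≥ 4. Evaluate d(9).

-2

d(4) = 7 + 2·2 - 3·(-3) = 20
d(5) = 20 + 2·7 - 3·2 = 28
d(6) = 28 + 2·20 - 3·7 = 47
d(7) = 47 + 2·28 - 3·20 = 43
d(8) = 43 + 2·47 - 3·28 = 53
d(9) = 53 + 2·43 - 3·47 = -2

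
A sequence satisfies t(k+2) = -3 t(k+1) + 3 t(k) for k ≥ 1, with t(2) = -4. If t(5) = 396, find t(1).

Let t(1) = v.
t(3) = 12 + 3v
t(4) = -48 - 9v
t(5) = 180 + 36v
So 180 + 36v = 396, giving v = 6.

6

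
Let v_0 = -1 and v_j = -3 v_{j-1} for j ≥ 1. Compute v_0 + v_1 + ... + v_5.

182

v_1 = -3·(-1) = 3
v_2 = -3·3 = -9
v_3 = -3·(-9) = 27
v_4 = -3·27 = -81
v_5 = -3·(-81) = 243
Sum = (-1) + 3 + (-9) + 27 + (-81) + 243 = 182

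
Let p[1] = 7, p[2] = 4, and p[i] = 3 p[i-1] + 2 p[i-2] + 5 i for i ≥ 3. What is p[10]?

p[3] = 3(4) + 2(7) + 15 = 41
p[4] = 3(41) + 2(4) + 20 = 151
p[5] = 3(151) + 2(41) + 25 = 560
p[6] = 3(560) + 2(151) + 30 = 2012
p[7] = 3(2012) + 2(560) + 35 = 7191
p[8] = 3(7191) + 2(2012) + 40 = 25637
p[9] = 3(25637) + 2(7191) + 45 = 91338
p[10] = 3(91338) + 2(25637) + 50 = 325338

325338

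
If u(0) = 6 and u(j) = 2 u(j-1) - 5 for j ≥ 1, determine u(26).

The fixed point is -5/(1 - 2) = 5, so u(j) - 5 = 2(u(j-1) - 5).
Hence u(j) = 1·2^j + 5.
u(26) = 1·2^{26} + 5 = 1·67108864 + 5 = 67108869.

67108869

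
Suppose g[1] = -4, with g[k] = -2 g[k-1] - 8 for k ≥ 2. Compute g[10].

680

g[2] = -2*(-4) - 8 = 0
g[3] = -2*0 - 8 = -8
g[4] = -2*(-8) - 8 = 8
g[5] = -2*8 - 8 = -24
g[6] = -2*(-24) - 8 = 40
g[7] = -2*40 - 8 = -88
g[8] = -2*(-88) - 8 = 168
g[9] = -2*168 - 8 = -344
g[10] = -2*(-344) - 8 = 680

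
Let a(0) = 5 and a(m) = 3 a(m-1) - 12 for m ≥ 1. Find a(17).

-129140157

The fixed point is -12/(1 - 3) = 6, so a(m) - 6 = 3(a(m-1) - 6).
Hence a(m) = -1·3^m + 6.
a(17) = -1·3^{17} + 6 = -1·129140163 + 6 = -129140157.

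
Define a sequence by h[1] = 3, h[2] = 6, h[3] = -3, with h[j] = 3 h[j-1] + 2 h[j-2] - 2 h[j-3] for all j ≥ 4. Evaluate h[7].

h[4] = 3·(-3) + 2·6 - 2·3 = -3
h[5] = 3·(-3) + 2·(-3) - 2·6 = -27
h[6] = 3·(-27) + 2·(-3) - 2·(-3) = -81
h[7] = 3·(-81) + 2·(-27) - 2·(-3) = -291

-291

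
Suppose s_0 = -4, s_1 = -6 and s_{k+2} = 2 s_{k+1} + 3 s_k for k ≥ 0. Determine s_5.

-606

s_2 = 2*(-6) + 3*(-4) = -24
s_3 = 2*(-24) + 3*(-6) = -66
s_4 = 2*(-66) + 3*(-24) = -204
s_5 = 2*(-204) + 3*(-66) = -606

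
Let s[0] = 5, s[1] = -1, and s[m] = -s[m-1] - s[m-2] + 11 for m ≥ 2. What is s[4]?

-1

s[2] = -(-1) - 5 + 11 = 7
s[3] = -7 - (-1) + 11 = 5
s[4] = -5 - 7 + 11 = -1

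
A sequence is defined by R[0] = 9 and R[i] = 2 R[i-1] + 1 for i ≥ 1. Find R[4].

159

R[1] = 2(9) + 1 = 19
R[2] = 2(19) + 1 = 39
R[3] = 2(39) + 1 = 79
R[4] = 2(79) + 1 = 159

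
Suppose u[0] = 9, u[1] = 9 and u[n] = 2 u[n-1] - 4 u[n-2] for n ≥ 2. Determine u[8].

u[2] = 2·9 - 4·9 = -18
u[3] = 2·(-18) - 4·9 = -72
u[4] = 2·(-72) - 4·(-18) = -72
u[5] = 2·(-72) - 4·(-72) = 144
u[6] = 2·144 - 4·(-72) = 576
u[7] = 2·576 - 4·144 = 576
u[8] = 2·576 - 4·576 = -1152

-1152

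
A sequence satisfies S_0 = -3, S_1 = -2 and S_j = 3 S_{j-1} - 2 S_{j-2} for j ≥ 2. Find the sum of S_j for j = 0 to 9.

983

S_2 = 3*(-2) - 2*(-3) = 0
S_3 = 3*0 - 2*(-2) = 4
S_4 = 3*4 - 2*0 = 12
S_5 = 3*12 - 2*4 = 28
S_6 = 3*28 - 2*12 = 60
S_7 = 3*60 - 2*28 = 124
S_8 = 3*124 - 2*60 = 252
S_9 = 3*252 - 2*124 = 508
Sum = (-3) + (-2) + 0 + 4 + 12 + 28 + 60 + 124 + 252 + 508 = 983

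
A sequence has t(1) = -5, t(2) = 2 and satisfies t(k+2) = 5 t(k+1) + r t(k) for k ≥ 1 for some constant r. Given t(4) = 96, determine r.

-2

t(3) = 10 - 5r
t(4) = 50 - 23r
So 50 - 23r = 96, giving r = -2.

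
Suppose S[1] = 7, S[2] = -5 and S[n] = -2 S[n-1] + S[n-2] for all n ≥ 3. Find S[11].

18785

S[3] = -2(-5) + 7 = 17
S[4] = -2(17) + (-5) = -39
S[5] = -2(-39) + 17 = 95
S[6] = -2(95) + (-39) = -229
S[7] = -2(-229) + 95 = 553
S[8] = -2(553) + (-229) = -1335
S[9] = -2(-1335) + 553 = 3223
S[10] = -2(3223) + (-1335) = -7781
S[11] = -2(-7781) + 3223 = 18785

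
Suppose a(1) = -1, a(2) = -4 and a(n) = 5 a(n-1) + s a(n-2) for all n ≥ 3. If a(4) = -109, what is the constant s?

a(3) = -20 - s
a(4) = -100 - 9s
So -100 - 9s = -109, giving s = 1.

1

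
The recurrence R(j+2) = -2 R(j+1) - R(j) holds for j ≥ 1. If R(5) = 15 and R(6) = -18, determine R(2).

-6

Rearranging, R(j-2) = -(R(j) + 2 R(j-1)).
R(4) = -(-18 + 2*15) = -12
R(3) = -(15 + 2*(-12)) = 9
R(2) = -(-12 + 2*9) = -6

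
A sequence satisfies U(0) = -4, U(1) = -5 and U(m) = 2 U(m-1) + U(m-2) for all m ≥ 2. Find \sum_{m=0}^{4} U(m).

-136

U(2) = 2*(-5) + (-4) = -14
U(3) = 2*(-14) + (-5) = -33
U(4) = 2*(-33) + (-14) = -80
Sum = (-4) + (-5) + (-14) + (-33) + (-80) = -136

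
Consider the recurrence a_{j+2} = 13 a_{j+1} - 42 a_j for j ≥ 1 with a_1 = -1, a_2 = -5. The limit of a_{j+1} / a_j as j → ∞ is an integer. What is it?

7

The characteristic equation is r^2 - 13r + 42 = 0, which factors as (r - 7)(r - 6) = 0.
So the roots are 7 and 6. Since |7| > |6| and the coefficient of 7^j is non-zero, the ratio tends to 7.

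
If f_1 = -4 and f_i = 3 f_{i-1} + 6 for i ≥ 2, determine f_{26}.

-847288609446

The fixed point is 6/(1 - 3) = -3, so f_i + 3 = 3(f_{i-1} + 3).
Hence f_i = -1·3^{i-1} - 3.
f_{26} = -1·3^{25} - 3 = -1·847288609443 - 3 = -847288609446.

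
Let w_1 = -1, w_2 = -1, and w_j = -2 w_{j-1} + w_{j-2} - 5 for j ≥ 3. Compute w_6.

23

w_3 = -2*(-1) + (-1) - 5 = -4
w_4 = -2*(-4) + (-1) - 5 = 2
w_5 = -2*2 + (-4) - 5 = -13
w_6 = -2*(-13) + 2 - 5 = 23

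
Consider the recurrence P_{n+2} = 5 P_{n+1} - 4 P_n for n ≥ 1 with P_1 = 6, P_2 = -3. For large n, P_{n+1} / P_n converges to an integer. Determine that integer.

The characteristic equation is r^2 - 5r + 4 = 0, which factors as (r - 4)(r - 1) = 0.
So the roots are 4 and 1. Since |4| > |1| and the coefficient of 4^n is non-zero, the ratio tends to 4.

4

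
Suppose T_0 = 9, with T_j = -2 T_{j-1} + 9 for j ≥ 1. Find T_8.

1539

T_1 = -2·9 + 9 = -9
T_2 = -2·(-9) + 9 = 27
T_3 = -2·27 + 9 = -45
T_4 = -2·(-45) + 9 = 99
T_5 = -2·99 + 9 = -189
T_6 = -2·(-189) + 9 = 387
T_7 = -2·387 + 9 = -765
T_8 = -2·(-765) + 9 = 1539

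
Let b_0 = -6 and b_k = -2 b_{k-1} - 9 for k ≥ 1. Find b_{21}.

6291453

The fixed point is -9/(1 + 2) = -3, so b_k + 3 = -2(b_{k-1} + 3).
Hence b_k = -3·(-2)^k - 3.
b_{21} = -3·(-2)^{21} - 3 = -3·-2097152 - 3 = 6291453.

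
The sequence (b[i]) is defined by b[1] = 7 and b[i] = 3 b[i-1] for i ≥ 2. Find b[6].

1701

b[2] = 3*7 = 21
b[3] = 3*21 = 63
b[4] = 3*63 = 189
b[5] = 3*189 = 567
b[6] = 3*567 = 1701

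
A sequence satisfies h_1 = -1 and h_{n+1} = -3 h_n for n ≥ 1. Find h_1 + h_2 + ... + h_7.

-547

h_2 = -3(-1) = 3
h_3 = -3(3) = -9
h_4 = -3(-9) = 27
h_5 = -3(27) = -81
h_6 = -3(-81) = 243
h_7 = -3(243) = -729
Sum = (-1) + 3 + (-9) + 27 + (-81) + 243 + (-729) = -547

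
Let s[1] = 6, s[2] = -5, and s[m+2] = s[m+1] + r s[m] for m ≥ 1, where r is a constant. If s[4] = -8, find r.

s[3] = -5 + 6r
s[4] = -5 + r
So -5 + r = -8, giving r = -3.

-3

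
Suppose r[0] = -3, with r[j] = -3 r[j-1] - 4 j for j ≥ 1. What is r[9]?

r[1] = -3·(-3) - 4 = 5
r[2] = -3·5 - 8 = -23
r[3] = -3·(-23) - 12 = 57
r[4] = -3·57 - 16 = -187
r[5] = -3·(-187) - 20 = 541
r[6] = -3·541 - 24 = -1647
r[7] = -3·(-1647) - 28 = 4913
r[8] = -3·4913 - 32 = -14771
r[9] = -3·(-14771) - 36 = 44277

44277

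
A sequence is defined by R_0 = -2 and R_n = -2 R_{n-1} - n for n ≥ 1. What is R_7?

225

R_1 = -2·(-2) - 1 = 3
R_2 = -2·3 - 2 = -8
R_3 = -2·(-8) - 3 = 13
R_4 = -2·13 - 4 = -30
R_5 = -2·(-30) - 5 = 55
R_6 = -2·55 - 6 = -116
R_7 = -2·(-116) - 7 = 225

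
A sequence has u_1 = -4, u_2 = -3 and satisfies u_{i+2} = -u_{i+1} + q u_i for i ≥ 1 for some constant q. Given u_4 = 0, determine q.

u_3 = 3 - 4q
u_4 = -3 + q
So -3 + q = 0, giving q = 3.

3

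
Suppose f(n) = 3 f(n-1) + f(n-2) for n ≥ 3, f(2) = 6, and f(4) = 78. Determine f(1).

Let f(1) = w.
f(3) = 18 + w
f(4) = 60 + 3w
So 60 + 3w = 78, giving w = 6.

6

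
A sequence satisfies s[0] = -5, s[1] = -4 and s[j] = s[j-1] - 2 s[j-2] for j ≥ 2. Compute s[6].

-30

s[2] = (-4) - 2*(-5) = 6
s[3] = 6 - 2*(-4) = 14
s[4] = 14 - 2*6 = 2
s[5] = 2 - 2*14 = -26
s[6] = (-26) - 2*2 = -30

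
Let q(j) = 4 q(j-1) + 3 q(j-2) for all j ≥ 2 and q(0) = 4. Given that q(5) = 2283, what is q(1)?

3

Let q(1) = x.
q(2) = 12 + 4x
q(3) = 48 + 19x
q(4) = 228 + 88x
q(5) = 1056 + 409x
So 1056 + 409x = 2283, giving x = 3.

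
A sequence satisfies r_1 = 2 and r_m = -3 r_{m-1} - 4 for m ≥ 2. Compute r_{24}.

-282429536482

The fixed point is -4/(1 + 3) = -1, so r_m + 1 = -3(r_{m-1} + 1).
Hence r_m = 3·(-3)^{m-1} - 1.
r_{24} = 3·(-3)^{23} - 1 = 3·-94143178827 - 1 = -282429536482.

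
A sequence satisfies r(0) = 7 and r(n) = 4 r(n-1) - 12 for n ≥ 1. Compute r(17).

51539607556

The fixed point is -12/(1 - 4) = 4, so r(n) - 4 = 4(r(n-1) - 4).
Hence r(n) = 3·4^n + 4.
r(17) = 3·4^{17} + 4 = 3·17179869184 + 4 = 51539607556.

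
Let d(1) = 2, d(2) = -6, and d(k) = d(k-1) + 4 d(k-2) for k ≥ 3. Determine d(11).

d(3) = (-6) + 4·2 = 2
d(4) = 2 + 4·(-6) = -22
d(5) = (-22) + 4·2 = -14
d(6) = (-14) + 4·(-22) = -102
d(7) = (-102) + 4·(-14) = -158
d(8) = (-158) + 4·(-102) = -566
d(9) = (-566) + 4·(-158) = -1198
d(10) = (-1198) + 4·(-566) = -3462
d(11) = (-3462) + 4·(-1198) = -8254

-8254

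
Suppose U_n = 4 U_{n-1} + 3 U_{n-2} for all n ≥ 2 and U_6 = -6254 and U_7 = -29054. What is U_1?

Rearranging, U_{n-2} = (U_n - 4 U_{n-1}) / 3.
U_5 = (-29054 - 4*(-6254)) / 3 = -4038/3 = -1346
U_4 = (-6254 - 4*(-1346)) / 3 = -870/3 = -290
U_3 = (-1346 - 4*(-290)) / 3 = -186/3 = -62
U_2 = (-290 - 4*(-62)) / 3 = -42/3 = -14
U_1 = (-62 - 4*(-14)) / 3 = -6/3 = -2

-2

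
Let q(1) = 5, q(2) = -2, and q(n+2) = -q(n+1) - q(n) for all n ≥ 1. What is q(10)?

5

q(3) = -(-2) - 5 = -3
q(4) = -(-3) - (-2) = 5
q(5) = -5 - (-3) = -2
q(6) = -(-2) - 5 = -3
q(7) = -(-3) - (-2) = 5
q(8) = -5 - (-3) = -2
q(9) = -(-2) - 5 = -3
q(10) = -(-3) - (-2) = 5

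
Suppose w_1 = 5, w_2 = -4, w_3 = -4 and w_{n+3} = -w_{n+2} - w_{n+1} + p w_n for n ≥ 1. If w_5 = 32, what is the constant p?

w_4 = 8 + 5p
w_5 = -4 - 9p
So -4 - 9p = 32, giving p = -4.

-4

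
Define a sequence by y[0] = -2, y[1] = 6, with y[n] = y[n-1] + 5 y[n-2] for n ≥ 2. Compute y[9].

5906

y[2] = 6 + 5·(-2) = -4
y[3] = (-4) + 5·6 = 26
y[4] = 26 + 5·(-4) = 6
y[5] = 6 + 5·26 = 136
y[6] = 136 + 5·6 = 166
y[7] = 166 + 5·136 = 846
y[8] = 846 + 5·166 = 1676
y[9] = 1676 + 5·846 = 5906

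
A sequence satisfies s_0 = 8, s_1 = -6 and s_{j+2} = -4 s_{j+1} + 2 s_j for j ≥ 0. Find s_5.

-3416

s_2 = -4*(-6) + 2*8 = 40
s_3 = -4*40 + 2*(-6) = -172
s_4 = -4*(-172) + 2*40 = 768
s_5 = -4*768 + 2*(-172) = -3416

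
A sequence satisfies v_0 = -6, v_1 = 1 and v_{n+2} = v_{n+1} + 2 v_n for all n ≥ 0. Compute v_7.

v_2 = 1 + 2*(-6) = -11
v_3 = (-11) + 2*1 = -9
v_4 = (-9) + 2*(-11) = -31
v_5 = (-31) + 2*(-9) = -49
v_6 = (-49) + 2*(-31) = -111
v_7 = (-111) + 2*(-49) = -209

-209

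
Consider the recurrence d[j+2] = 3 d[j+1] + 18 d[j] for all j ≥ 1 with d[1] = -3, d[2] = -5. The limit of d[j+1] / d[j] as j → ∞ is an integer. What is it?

6

The characteristic equation is r^2 - 3r - 18 = 0, which factors as (r - 6)(r + 3) = 0.
So the roots are 6 and -3. Since |6| > |-3| and the coefficient of 6^j is non-zero, the ratio tends to 6.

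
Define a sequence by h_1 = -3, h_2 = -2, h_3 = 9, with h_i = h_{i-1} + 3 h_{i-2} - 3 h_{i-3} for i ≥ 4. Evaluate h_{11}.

1449

h_4 = 9 + 3·(-2) - 3·(-3) = 12
h_5 = 12 + 3·9 - 3·(-2) = 45
h_6 = 45 + 3·12 - 3·9 = 54
h_7 = 54 + 3·45 - 3·12 = 153
h_8 = 153 + 3·54 - 3·45 = 180
h_9 = 180 + 3·153 - 3·54 = 477
h_{10} = 477 + 3·180 - 3·153 = 558
h_{11} = 558 + 3·477 - 3·180 = 1449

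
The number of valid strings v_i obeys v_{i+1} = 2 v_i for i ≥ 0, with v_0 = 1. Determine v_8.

v_1 = 2·1 = 2
v_2 = 2·2 = 4
v_3 = 2·4 = 8
v_4 = 2·8 = 16
v_5 = 2·16 = 32
v_6 = 2·32 = 64
v_7 = 2·64 = 128
v_8 = 2·128 = 256

256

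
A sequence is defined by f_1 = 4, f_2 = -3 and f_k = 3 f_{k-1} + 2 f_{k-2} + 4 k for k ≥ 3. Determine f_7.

f_3 = 3(-3) + 2(4) + 12 = 11
f_4 = 3(11) + 2(-3) + 16 = 43
f_5 = 3(43) + 2(11) + 20 = 171
f_6 = 3(171) + 2(43) + 24 = 623
f_7 = 3(623) + 2(171) + 28 = 2239

2239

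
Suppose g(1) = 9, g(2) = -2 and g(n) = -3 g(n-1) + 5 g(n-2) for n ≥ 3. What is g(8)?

-53818

g(3) = -3*(-2) + 5*9 = 51
g(4) = -3*51 + 5*(-2) = -163
g(5) = -3*(-163) + 5*51 = 744
g(6) = -3*744 + 5*(-163) = -3047
g(7) = -3*(-3047) + 5*744 = 12861
g(8) = -3*12861 + 5*(-3047) = -53818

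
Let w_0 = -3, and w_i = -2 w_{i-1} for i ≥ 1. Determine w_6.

w_1 = -2*(-3) = 6
w_2 = -2*6 = -12
w_3 = -2*(-12) = 24
w_4 = -2*24 = -48
w_5 = -2*(-48) = 96
w_6 = -2*96 = -192

-192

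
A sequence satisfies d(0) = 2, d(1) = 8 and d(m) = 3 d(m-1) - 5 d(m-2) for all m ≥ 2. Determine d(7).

d(2) = 3*8 - 5*2 = 14
d(3) = 3*14 - 5*8 = 2
d(4) = 3*2 - 5*14 = -64
d(5) = 3*(-64) - 5*2 = -202
d(6) = 3*(-202) - 5*(-64) = -286
d(7) = 3*(-286) - 5*(-202) = 152

152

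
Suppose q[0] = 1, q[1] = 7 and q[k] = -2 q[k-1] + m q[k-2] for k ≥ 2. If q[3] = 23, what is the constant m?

-1

q[2] = -14 + m
q[3] = 28 + 5m
So 28 + 5m = 23, giving m = -1.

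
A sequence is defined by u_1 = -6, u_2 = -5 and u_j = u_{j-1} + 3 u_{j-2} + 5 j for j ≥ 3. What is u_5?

u_3 = (-5) + 3(-6) + 15 = -8
u_4 = (-8) + 3(-5) + 20 = -3
u_5 = (-3) + 3(-8) + 25 = -2

-2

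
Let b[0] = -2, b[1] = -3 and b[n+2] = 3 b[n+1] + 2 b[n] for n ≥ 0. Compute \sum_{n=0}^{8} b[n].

-35996

b[2] = 3(-3) + 2(-2) = -13
b[3] = 3(-13) + 2(-3) = -45
b[4] = 3(-45) + 2(-13) = -161
b[5] = 3(-161) + 2(-45) = -573
b[6] = 3(-573) + 2(-161) = -2041
b[7] = 3(-2041) + 2(-573) = -7269
b[8] = 3(-7269) + 2(-2041) = -25889
Sum = (-2) + (-3) + (-13) + (-45) + (-161) + (-573) + (-2041) + (-7269) + (-25889) = -35996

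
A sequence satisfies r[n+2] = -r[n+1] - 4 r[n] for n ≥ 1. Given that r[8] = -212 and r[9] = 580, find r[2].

Rearranging, r[n-2] = (r[n] + r[n-1]) / -4.
r[7] = (580 + (-212)) / -4 = 368/-4 = -92
r[6] = (-212 + (-92)) / -4 = -304/-4 = 76
r[5] = (-92 + 76) / -4 = -16/-4 = 4
r[4] = (76 + 4) / -4 = 80/-4 = -20
r[3] = (4 + (-20)) / -4 = -16/-4 = 4
r[2] = (-20 + 4) / -4 = -16/-4 = 4

4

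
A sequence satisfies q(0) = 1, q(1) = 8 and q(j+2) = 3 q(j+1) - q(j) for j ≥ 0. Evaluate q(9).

19685

q(2) = 3(8) - 1 = 23
q(3) = 3(23) - 8 = 61
q(4) = 3(61) - 23 = 160
q(5) = 3(160) - 61 = 419
q(6) = 3(419) - 160 = 1097
q(7) = 3(1097) - 419 = 2872
q(8) = 3(2872) - 1097 = 7519
q(9) = 3(7519) - 2872 = 19685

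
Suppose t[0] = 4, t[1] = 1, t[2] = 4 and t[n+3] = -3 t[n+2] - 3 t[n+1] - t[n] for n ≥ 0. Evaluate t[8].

t[3] = -3(4) - 3(1) - 4 = -19
t[4] = -3(-19) - 3(4) - 1 = 44
t[5] = -3(44) - 3(-19) - 4 = -79
t[6] = -3(-79) - 3(44) - (-19) = 124
t[7] = -3(124) - 3(-79) - 44 = -179
t[8] = -3(-179) - 3(124) - (-79) = 244

244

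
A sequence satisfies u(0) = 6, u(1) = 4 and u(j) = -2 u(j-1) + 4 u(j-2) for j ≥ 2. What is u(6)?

u(2) = -2*4 + 4*6 = 16
u(3) = -2*16 + 4*4 = -16
u(4) = -2*(-16) + 4*16 = 96
u(5) = -2*96 + 4*(-16) = -256
u(6) = -2*(-256) + 4*96 = 896

896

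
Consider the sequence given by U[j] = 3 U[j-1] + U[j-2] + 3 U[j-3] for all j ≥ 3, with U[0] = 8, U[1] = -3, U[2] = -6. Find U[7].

U[3] = 3(-6) + (-3) + 3(8) = 3
U[4] = 3(3) + (-6) + 3(-3) = -6
U[5] = 3(-6) + 3 + 3(-6) = -33
U[6] = 3(-33) + (-6) + 3(3) = -96
U[7] = 3(-96) + (-33) + 3(-6) = -339

-339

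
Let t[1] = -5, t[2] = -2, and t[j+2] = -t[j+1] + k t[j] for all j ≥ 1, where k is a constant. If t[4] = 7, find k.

t[3] = 2 - 5k
t[4] = -2 + 3k
So -2 + 3k = 7, giving k = 3.

3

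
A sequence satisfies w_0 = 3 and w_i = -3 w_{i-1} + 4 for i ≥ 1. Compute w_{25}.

-1694577218885

The fixed point is 4/(1 + 3) = 1, so w_i - 1 = -3(w_{i-1} - 1).
Hence w_i = 2·(-3)^i + 1.
w_{25} = 2·(-3)^{25} + 1 = 2·-847288609443 + 1 = -1694577218885.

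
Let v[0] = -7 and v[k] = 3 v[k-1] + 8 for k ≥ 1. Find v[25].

-2541865828333

The fixed point is 8/(1 - 3) = -4, so v[k] + 4 = 3(v[k-1] + 4).
Hence v[k] = -3·3^k - 4.
v[25] = -3·3^{25} - 4 = -3·847288609443 - 4 = -2541865828333.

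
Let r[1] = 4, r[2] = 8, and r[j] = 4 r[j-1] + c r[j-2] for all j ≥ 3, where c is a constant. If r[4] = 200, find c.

r[3] = 32 + 4c
r[4] = 128 + 24c
So 128 + 24c = 200, giving c = 3.

3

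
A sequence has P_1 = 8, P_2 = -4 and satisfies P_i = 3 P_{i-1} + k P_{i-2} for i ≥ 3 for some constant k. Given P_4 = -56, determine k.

P_3 = -12 + 8k
P_4 = -36 + 20k
So -36 + 20k = -56, giving k = -1.

-1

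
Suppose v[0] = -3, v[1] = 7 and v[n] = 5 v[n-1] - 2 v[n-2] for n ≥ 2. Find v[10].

v[2] = 5·7 - 2·(-3) = 41
v[3] = 5·41 - 2·7 = 191
v[4] = 5·191 - 2·41 = 873
v[5] = 5·873 - 2·191 = 3983
v[6] = 5·3983 - 2·873 = 18169
v[7] = 5·18169 - 2·3983 = 82879
v[8] = 5·82879 - 2·18169 = 378057
v[9] = 5·378057 - 2·82879 = 1724527
v[10] = 5·1724527 - 2·378057 = 7866521

7866521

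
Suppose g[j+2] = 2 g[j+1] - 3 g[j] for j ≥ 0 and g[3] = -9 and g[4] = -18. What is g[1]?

Rearranging, g[j-2] = (g[j] - 2 g[j-1]) / -3.
g[2] = (-18 - 2(-9)) / -3 = 0/-3 = 0
g[1] = (-9 - 2(0)) / -3 = -9/-3 = 3

3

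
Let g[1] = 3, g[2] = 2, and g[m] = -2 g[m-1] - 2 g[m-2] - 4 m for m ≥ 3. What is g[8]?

-120

g[3] = -2(2) - 2(3) - 12 = -22
g[4] = -2(-22) - 2(2) - 16 = 24
g[5] = -2(24) - 2(-22) - 20 = -24
g[6] = -2(-24) - 2(24) - 24 = -24
g[7] = -2(-24) - 2(-24) - 28 = 68
g[8] = -2(68) - 2(-24) - 32 = -120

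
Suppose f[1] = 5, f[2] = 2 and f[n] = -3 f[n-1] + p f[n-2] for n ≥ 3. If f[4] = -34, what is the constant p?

4

f[3] = -6 + 5p
f[4] = 18 - 13p
So 18 - 13p = -34, giving p = 4.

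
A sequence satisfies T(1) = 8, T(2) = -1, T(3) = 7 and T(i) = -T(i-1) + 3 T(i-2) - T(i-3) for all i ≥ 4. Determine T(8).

T(4) = -7 + 3(-1) - 8 = -18
T(5) = -(-18) + 3(7) - (-1) = 40
T(6) = -40 + 3(-18) - 7 = -101
T(7) = -(-101) + 3(40) - (-18) = 239
T(8) = -239 + 3(-101) - 40 = -582

-582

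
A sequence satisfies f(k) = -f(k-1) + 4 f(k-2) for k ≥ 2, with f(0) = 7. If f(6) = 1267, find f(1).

Let f(1) = w.
f(2) = 28 - w
f(3) = -28 + 5w
f(4) = 140 - 9w
f(5) = -252 + 29w
f(6) = 812 - 65w
So 812 - 65w = 1267, giving w = -7.

-7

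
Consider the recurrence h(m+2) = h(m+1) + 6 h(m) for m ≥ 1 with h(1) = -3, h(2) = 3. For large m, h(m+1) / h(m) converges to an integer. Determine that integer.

The characteristic equation is r^2 - r - 6 = 0, which factors as (r - 3)(r + 2) = 0.
So the roots are 3 and -2. Since |3| > |-2| and the coefficient of 3^m is non-zero, the ratio tends to 3.

3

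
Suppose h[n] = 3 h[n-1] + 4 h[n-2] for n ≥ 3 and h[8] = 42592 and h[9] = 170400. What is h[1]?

9

Rearranging, h[n-2] = (h[n] - 3 h[n-1]) / 4.
h[7] = (170400 - 3·42592) / 4 = 42624/4 = 10656
h[6] = (42592 - 3·10656) / 4 = 10624/4 = 2656
h[5] = (10656 - 3·2656) / 4 = 2688/4 = 672
h[4] = (2656 - 3·672) / 4 = 640/4 = 160
h[3] = (672 - 3·160) / 4 = 192/4 = 48
h[2] = (160 - 3·48) / 4 = 16/4 = 4
h[1] = (48 - 3·4) / 4 = 36/4 = 9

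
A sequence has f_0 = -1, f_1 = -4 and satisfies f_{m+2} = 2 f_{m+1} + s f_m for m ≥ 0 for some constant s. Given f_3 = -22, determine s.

1

f_2 = -8 - s
f_3 = -16 - 6s
So -16 - 6s = -22, giving s = 1.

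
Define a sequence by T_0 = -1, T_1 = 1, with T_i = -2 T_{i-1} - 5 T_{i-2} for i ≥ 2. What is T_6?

T_2 = -2*1 - 5*(-1) = 3
T_3 = -2*3 - 5*1 = -11
T_4 = -2*(-11) - 5*3 = 7
T_5 = -2*7 - 5*(-11) = 41
T_6 = -2*41 - 5*7 = -117

-117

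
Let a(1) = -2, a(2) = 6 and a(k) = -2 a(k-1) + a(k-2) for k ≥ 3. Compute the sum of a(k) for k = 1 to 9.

-1970

a(3) = -2*6 + (-2) = -14
a(4) = -2*(-14) + 6 = 34
a(5) = -2*34 + (-14) = -82
a(6) = -2*(-82) + 34 = 198
a(7) = -2*198 + (-82) = -478
a(8) = -2*(-478) + 198 = 1154
a(9) = -2*1154 + (-478) = -2786
Sum = (-2) + 6 + (-14) + 34 + (-82) + 198 + (-478) + 1154 + (-2786) = -1970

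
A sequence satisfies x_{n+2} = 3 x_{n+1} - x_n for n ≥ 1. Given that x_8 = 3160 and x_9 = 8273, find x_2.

8

Rearranging, x_{n-2} = -(x_n - 3 x_{n-1}).
x_7 = -(8273 - 3(3160)) = 1207
x_6 = -(3160 - 3(1207)) = 461
x_5 = -(1207 - 3(461)) = 176
x_4 = -(461 - 3(176)) = 67
x_3 = -(176 - 3(67)) = 25
x_2 = -(67 - 3(25)) = 8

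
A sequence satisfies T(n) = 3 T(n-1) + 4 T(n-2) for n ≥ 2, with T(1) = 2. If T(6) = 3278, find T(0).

Let T(0) = y.
T(2) = 6 + 4y
T(3) = 26 + 12y
T(4) = 102 + 52y
T(5) = 410 + 204y
T(6) = 1638 + 820y
So 1638 + 820y = 3278, giving y = 2.

2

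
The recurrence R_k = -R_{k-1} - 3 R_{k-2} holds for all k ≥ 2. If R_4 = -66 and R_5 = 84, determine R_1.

Rearranging, R_{k-2} = (R_k + R_{k-1}) / -3.
R_3 = (84 + (-66)) / -3 = 18/-3 = -6
R_2 = (-66 + (-6)) / -3 = -72/-3 = 24
R_1 = (-6 + 24) / -3 = 18/-3 = -6

-6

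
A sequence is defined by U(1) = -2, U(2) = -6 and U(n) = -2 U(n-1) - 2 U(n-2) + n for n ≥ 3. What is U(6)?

U(3) = -2·(-6) - 2·(-2) + 3 = 19
U(4) = -2·19 - 2·(-6) + 4 = -22
U(5) = -2·(-22) - 2·19 + 5 = 11
U(6) = -2·11 - 2·(-22) + 6 = 28

28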